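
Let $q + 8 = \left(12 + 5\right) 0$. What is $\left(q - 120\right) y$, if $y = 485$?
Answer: $-62080$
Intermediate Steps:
$q = -8$ ($q = -8 + \left(12 + 5\right) 0 = -8 + 17 \cdot 0 = -8 + 0 = -8$)
$\left(q - 120\right) y = \left(-8 - 120\right) 485 = \left(-128\right) 485 = -62080$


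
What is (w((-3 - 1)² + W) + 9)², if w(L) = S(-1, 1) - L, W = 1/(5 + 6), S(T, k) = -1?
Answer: 7921/121 ≈ 65.463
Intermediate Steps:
W = 1/11 ≈ 0.090909
w(L) = -1 - L
(w((-3 - 1)² + W) + 9)² = ((-1 - ((-3 - 1)² + 1/11)) + 9)² = ((-1 - ((-4)² + 1/11)) + 9)² = ((-1 - (16 + 1/11)) + 9)² = ((-1 - 1*177/11) + 9)² = ((-1 - 177/11) + 9)² = (-188/11 + 9)² = (-89/11)² = 7921/121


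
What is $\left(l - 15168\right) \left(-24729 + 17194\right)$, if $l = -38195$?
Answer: $402090205$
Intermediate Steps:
$\left(l - 15168\right) \left(-24729 + 17194\right) = \left(-38195 - 15168\right) \left(-24729 + 17194\right) = \left(-53363\right) \left(-7535\right) = 402090205$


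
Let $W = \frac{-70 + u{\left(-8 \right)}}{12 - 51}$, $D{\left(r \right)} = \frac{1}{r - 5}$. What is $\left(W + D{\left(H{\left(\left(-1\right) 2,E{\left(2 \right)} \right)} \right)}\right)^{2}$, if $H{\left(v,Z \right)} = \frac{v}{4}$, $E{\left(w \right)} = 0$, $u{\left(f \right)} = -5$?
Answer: $\frac{62001}{20449} \approx 3.032$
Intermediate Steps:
$H{\left(v,Z \right)} = \frac{v}{4}$ ($H{\left(v,Z \right)} = v \frac{1}{4} = \frac{v}{4}$)
$D{\left(r \right)} = \frac{1}{-5 + r}$
$W = \frac{25}{13}$ ($W = \frac{-70 - 5}{12 - 51} = - \frac{75}{-39} = \left(-75\right) \left(- \frac{1}{39}\right) = \frac{25}{13} \approx 1.9231$)
$\left(W + D{\left(H{\left(\left(-1\right) 2,E{\left(2 \right)} \right)} \right)}\right)^{2} = \left(\frac{25}{13} + \frac{1}{-5 + \frac{\left(-1\right) 2}{4}}\right)^{2} = \left(\frac{25}{13} + \frac{1}{-5 + \frac{1}{4} \left(-2\right)}\right)^{2} = \left(\frac{25}{13} + \frac{1}{-5 - \frac{1}{2}}\right)^{2} = \left(\frac{25}{13} + \frac{1}{- \frac{11}{2}}\right)^{2} = \left(\frac{25}{13} - \frac{2}{11}\right)^{2} = \left(\frac{249}{143}\right)^{2} = \frac{62001}{20449}$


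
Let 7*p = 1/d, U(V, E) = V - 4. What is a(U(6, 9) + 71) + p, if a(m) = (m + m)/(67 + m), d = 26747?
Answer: 1952541/1872290 ≈ 1.0429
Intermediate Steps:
U(V, E) = -4 + V
p = 1/187229 (p = (⅐)/26747 = (⅐)*(1/26747) = 1/187229 ≈ 5.3411e-6)
a(m) = 2*m/(67 + m) (a(m) = (2*m)/(67 + m) = 2*m/(67 + m))
a(U(6, 9) + 71) + p = 2*((-4 + 6) + 71)/(67 + ((-4 + 6) + 71)) + 1/187229 = 2*(2 + 71)/(67 + (2 + 71)) + 1/187229 = 2*73/(67 + 73) + 1/187229 = 2*73/140 + 1/187229 = 2*73*(1/140) + 1/187229 = 73/70 + 1/187229 = 1952541/1872290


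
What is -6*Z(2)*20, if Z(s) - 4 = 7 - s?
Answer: -1080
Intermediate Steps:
Z(s) = 11 - s (Z(s) = 4 + (7 - s) = 11 - s)
-6*Z(2)*20 = -6*(11 - 1*2)*20 = -6*(11 - 2)*20 = -6*9*20 = -54*20 = -1080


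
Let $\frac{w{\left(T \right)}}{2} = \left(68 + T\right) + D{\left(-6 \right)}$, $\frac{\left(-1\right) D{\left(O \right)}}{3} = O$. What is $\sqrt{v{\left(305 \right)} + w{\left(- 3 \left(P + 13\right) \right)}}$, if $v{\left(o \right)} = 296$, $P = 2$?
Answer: $3 \sqrt{42} \approx 19.442$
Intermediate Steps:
$D{\left(O \right)} = - 3 O$
$w{\left(T \right)} = 172 + 2 T$ ($w{\left(T \right)} = 2 \left(\left(68 + T\right) - -18\right) = 2 \left(\left(68 + T\right) + 18\right) = 2 \left(86 + T\right) = 172 + 2 T$)
$\sqrt{v{\left(305 \right)} + w{\left(- 3 \left(P + 13\right) \right)}} = \sqrt{296 + \left(172 + 2 \left(- 3 \left(2 + 13\right)\right)\right)} = \sqrt{296 + \left(172 + 2 \left(\left(-3\right) 15\right)\right)} = \sqrt{296 + \left(172 + 2 \left(-45\right)\right)} = \sqrt{296 + \left(172 - 90\right)} = \sqrt{296 + 82} = \sqrt{378} = 3 \sqrt{42}$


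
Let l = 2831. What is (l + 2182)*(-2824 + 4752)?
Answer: 9665064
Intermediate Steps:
(l + 2182)*(-2824 + 4752) = (2831 + 2182)*(-2824 + 4752) = 5013*1928 = 9665064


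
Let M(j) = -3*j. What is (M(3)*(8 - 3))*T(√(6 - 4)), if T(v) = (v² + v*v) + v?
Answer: -180 - 45*√2 ≈ -243.64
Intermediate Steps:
T(v) = v + 2*v² (T(v) = (v² + v²) + v = 2*v² + v = v + 2*v²)
(M(3)*(8 - 3))*T(√(6 - 4)) = ((-3*3)*(8 - 3))*(√(6 - 4)*(1 + 2*√(6 - 4))) = (-9*5)*(√2*(1 + 2*√2)) = -45*√2*(1 + 2*√2)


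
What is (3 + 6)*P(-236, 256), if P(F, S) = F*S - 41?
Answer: -544113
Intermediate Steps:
P(F, S) = -41 + F*S
(3 + 6)*P(-236, 256) = (3 + 6)*(-41 - 236*256) = 9*(-41 - 60416) = 9*(-60457) = -544113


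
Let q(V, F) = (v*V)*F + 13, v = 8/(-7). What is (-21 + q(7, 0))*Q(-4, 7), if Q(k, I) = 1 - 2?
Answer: 8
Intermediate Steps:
v = -8/7 (v = 8*(-1/7) = -8/7 ≈ -1.1429)
q(V, F) = 13 - 8*F*V/7 (q(V, F) = (-8*V/7)*F + 13 = -8*F*V/7 + 13 = 13 - 8*F*V/7)
Q(k, I) = -1
(-21 + q(7, 0))*Q(-4, 7) = (-21 + (13 - 8/7*0*7))*(-1) = (-21 + (13 + 0))*(-1) = (-21 + 13)*(-1) = -8*(-1) = 8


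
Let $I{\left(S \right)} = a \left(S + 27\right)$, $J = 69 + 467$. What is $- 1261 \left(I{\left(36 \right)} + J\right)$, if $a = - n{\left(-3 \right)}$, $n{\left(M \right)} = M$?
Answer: $-914225$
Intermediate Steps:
$a = 3$ ($a = \left(-1\right) \left(-3\right) = 3$)
$J = 536$
$I{\left(S \right)} = 81 + 3 S$ ($I{\left(S \right)} = 3 \left(S + 27\right) = 3 \left(27 + S\right) = 81 + 3 S$)
$- 1261 \left(I{\left(36 \right)} + J\right) = - 1261 \left(\left(81 + 3 \cdot 36\right) + 536\right) = - 1261 \left(\left(81 + 108\right) + 536\right) = - 1261 \left(189 + 536\right) = \left(-1261\right) 725 = -914225$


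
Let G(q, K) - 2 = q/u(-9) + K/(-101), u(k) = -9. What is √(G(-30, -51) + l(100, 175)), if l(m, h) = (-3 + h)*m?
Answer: √1579650807/303 ≈ 131.17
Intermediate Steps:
l(m, h) = m*(-3 + h)
G(q, K) = 2 - q/9 - K/101 (G(q, K) = 2 + (q/(-9) + K/(-101)) = 2 + (q*(-⅑) + K*(-1/101)) = 2 + (-q/9 - K/101) = 2 - q/9 - K/101)
√(G(-30, -51) + l(100, 175)) = √((2 - ⅑*(-30) - 1/101*(-51)) + 100*(-3 + 175)) = √((2 + 10/3 + 51/101) + 100*172) = √(1769/303 + 17200) = √(5213369/303) = √1579650807/303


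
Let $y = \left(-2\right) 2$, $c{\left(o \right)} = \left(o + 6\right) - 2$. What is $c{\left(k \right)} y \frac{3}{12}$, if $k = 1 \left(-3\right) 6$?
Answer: $14$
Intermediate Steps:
$k = -18$ ($k = \left(-3\right) 6 = -18$)
$c{\left(o \right)} = 4 + o$ ($c{\left(o \right)} = \left(6 + o\right) - 2 = 4 + o$)
$y = -4$
$c{\left(k \right)} y \frac{3}{12} = \left(4 - 18\right) \left(-4\right) \frac{3}{12} = \left(-14\right) \left(-4\right) 3 \cdot \frac{1}{12} = 56 \cdot \frac{1}{4} = 14$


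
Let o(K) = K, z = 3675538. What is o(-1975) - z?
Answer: -3677513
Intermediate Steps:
o(-1975) - z = -1975 - 1*3675538 = -1975 - 3675538 = -3677513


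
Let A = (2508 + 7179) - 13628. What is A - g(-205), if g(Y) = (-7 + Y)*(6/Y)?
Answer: -809177/205 ≈ -3947.2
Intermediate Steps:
g(Y) = 6*(-7 + Y)/Y
A = -3941 (A = 9687 - 13628 = -3941)
A - g(-205) = -3941 - (6 - 42/(-205)) = -3941 - (6 - 42*(-1/205)) = -3941 - (6 + 42/205) = -3941 - 1*1272/205 = -3941 - 1272/205 = -809177/205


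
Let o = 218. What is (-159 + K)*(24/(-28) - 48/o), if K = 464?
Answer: -250710/763 ≈ -328.58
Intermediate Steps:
(-159 + K)*(24/(-28) - 48/o) = (-159 + 464)*(24/(-28) - 48/218) = 305*(24*(-1/28) - 48*1/218) = 305*(-6/7 - 24/109) = 305*(-822/763) = -250710/763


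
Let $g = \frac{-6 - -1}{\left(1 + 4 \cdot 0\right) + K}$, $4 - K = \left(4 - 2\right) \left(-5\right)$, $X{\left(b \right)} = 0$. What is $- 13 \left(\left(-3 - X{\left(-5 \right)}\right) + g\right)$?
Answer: $\frac{130}{3} \approx 43.333$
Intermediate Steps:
$K = 14$ ($K = 4 - \left(4 - 2\right) \left(-5\right) = 4 - 2 \left(-5\right) = 4 - -10 = 4 + 10 = 14$)
$g = - \frac{1}{3}$ ($g = \frac{-6 - -1}{\left(1 + 4 \cdot 0\right) + 14} = \frac{-6 + \left(-3 + 4\right)}{\left(1 + 0\right) + 14} = \frac{-6 + 1}{1 + 14} = - \frac{5}{15} = \left(-5\right) \frac{1}{15} = - \frac{1}{3} \approx -0.33333$)
$- 13 \left(\left(-3 - X{\left(-5 \right)}\right) + g\right) = - 13 \left(\left(-3 - 0\right) - \frac{1}{3}\right) = - 13 \left(\left(-3 + 0\right) - \frac{1}{3}\right) = - 13 \left(-3 - \frac{1}{3}\right) = \left(-13\right) \left(- \frac{10}{3}\right) = \frac{130}{3}$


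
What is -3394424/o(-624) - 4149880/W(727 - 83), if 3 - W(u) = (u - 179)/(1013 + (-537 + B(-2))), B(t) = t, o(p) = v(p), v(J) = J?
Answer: -51007768463/24882 ≈ -2.0500e+6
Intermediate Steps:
o(p) = p
W(u) = 1601/474 - u/474 (W(u) = 3 - (u - 179)/(1013 + (-537 - 2)) = 3 - (-179 + u)/(1013 - 539) = 3 - (-179 + u)/474 = 3 - (-179/474 + u/474) = 3 + (179/474 - u/474) = 1601/474 - u/474)
-3394424/o(-624) - 4149880/W(727 - 83) = -3394424/(-624) - 4149880/(1601/474 - (727 - 83)/474) = -3394424*(-1/624) - 4149880/(1601/474 - 1/474*644) = 424303/78 - 4149880/(1601/474 - 322/237) = 424303/78 - 4149880/319/158 = 424303/78 - 4149880*158/319 = 424303/78 - 655681040/319 = -51007768463/24882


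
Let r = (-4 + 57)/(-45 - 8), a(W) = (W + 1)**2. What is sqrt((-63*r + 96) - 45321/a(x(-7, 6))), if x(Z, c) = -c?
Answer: 3*I*sqrt(4594)/5 ≈ 40.667*I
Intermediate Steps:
a(W) = (1 + W)**2
r = -1 (r = 53/(-53) = 53*(-1/53) = -1)
sqrt((-63*r + 96) - 45321/a(x(-7, 6))) = sqrt((-63*(-1) + 96) - 45321/(1 - 1*6)**2) = sqrt((63 + 96) - 45321/(1 - 6)**2) = sqrt(159 - 45321/((-5)**2)) = sqrt(159 - 45321/25) = sqrt(-41346/25) = 3*I*sqrt(4594)/5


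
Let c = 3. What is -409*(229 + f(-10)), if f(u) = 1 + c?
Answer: -95297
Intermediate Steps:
f(u) = 4 (f(u) = 1 + 3 = 4)
-409*(229 + f(-10)) = -409*(229 + 4) = -409*233 = -95297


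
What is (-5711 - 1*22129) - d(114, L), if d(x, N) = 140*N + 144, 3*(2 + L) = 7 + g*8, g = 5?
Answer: -89692/3 ≈ -29897.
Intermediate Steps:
L = 41/3 (L = -2 + (7 + 5*8)/3 = -2 + (7 + 40)/3 = -2 + (1/3)*47 = -2 + 47/3 = 41/3 ≈ 13.667)
d(x, N) = 144 + 140*N
(-5711 - 1*22129) - d(114, L) = (-5711 - 1*22129) - (144 + 140*(41/3)) = (-5711 - 22129) - (144 + 5740/3) = -27840 - 1*6172/3 = -27840 - 6172/3 = -89692/3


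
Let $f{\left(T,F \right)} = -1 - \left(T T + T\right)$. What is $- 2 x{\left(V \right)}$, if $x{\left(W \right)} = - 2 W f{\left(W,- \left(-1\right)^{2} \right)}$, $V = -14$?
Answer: $10248$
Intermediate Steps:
$f{\left(T,F \right)} = -1 - T - T^{2}$ ($f{\left(T,F \right)} = -1 - \left(T^{2} + T\right) = -1 - \left(T + T^{2}\right) = -1 - T - T^{2}$)
$x{\left(W \right)} = - 2 W \left(-1 - W - W^{2}\right)$
$- 2 x{\left(V \right)} = - 2 \cdot 2 \left(-14\right) \left(1 - 14 + \left(-14\right)^{2}\right) = - 2 \cdot 2 \left(-14\right) \left(1 - 14 + 196\right) = - 2 \cdot 2 \left(-14\right) 183 = \left(-2\right) \left(-5124\right) = 10248$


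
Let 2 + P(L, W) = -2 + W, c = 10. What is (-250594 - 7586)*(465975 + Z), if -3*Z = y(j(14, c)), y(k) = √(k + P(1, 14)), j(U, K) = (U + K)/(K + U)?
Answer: -120305425500 + 86060*√11 ≈ -1.2031e+11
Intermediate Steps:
P(L, W) = -4 + W (P(L, W) = -2 + (-2 + W) = -4 + W)
j(U, K) = 1 (j(U, K) = (K + U)/(K + U) = 1)
y(k) = √(10 + k) (y(k) = √(k + (-4 + 14)) = √(k + 10) = √(10 + k))
Z = -√11/3 (Z = -√(10 + 1)/3 = -√11/3 ≈ -1.1055)
(-250594 - 7586)*(465975 + Z) = (-250594 - 7586)*(465975 - √11/3) = -258180*(465975 - √11/3) = -120305425500 + 86060*√11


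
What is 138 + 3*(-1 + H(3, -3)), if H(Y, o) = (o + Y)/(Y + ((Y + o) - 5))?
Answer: 135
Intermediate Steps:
H(Y, o) = (Y + o)/(-5 + o + 2*Y) (H(Y, o) = (Y + o)/(Y + (-5 + Y + o)) = (Y + o)/(-5 + o + 2*Y))
138 + 3*(-1 + H(3, -3)) = 138 + 3*(-1 + (3 - 3)/(-5 - 3 + 2*3)) = 138 + 3*(-1 + 0/(-5 - 3 + 6)) = 138 + 3*(-1 + 0/(-2)) = 138 + 3*(-1 - ½*0) = 138 + 3*(-1 + 0) = 138 + 3*(-1) = 138 - 3 = 135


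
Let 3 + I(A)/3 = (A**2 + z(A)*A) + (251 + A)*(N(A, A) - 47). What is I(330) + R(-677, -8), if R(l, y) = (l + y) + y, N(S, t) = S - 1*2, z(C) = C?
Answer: 1142481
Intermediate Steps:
N(S, t) = -2 + S (N(S, t) = S - 2 = -2 + S)
R(l, y) = l + 2*y
I(A) = -9 + 6*A**2 + 3*(-49 + A)*(251 + A) (I(A) = -9 + 3*((A**2 + A*A) + (251 + A)*((-2 + A) - 47)) = -9 + 3*((A**2 + A**2) + (251 + A)*(-49 + A)) = -9 + 3*(2*A**2 + (-49 + A)*(251 + A)) = -9 + (6*A**2 + 3*(-49 + A)*(251 + A)) = -9 + 6*A**2 + 3*(-49 + A)*(251 + A))
I(330) + R(-677, -8) = (-36906 + 9*330**2 + 606*330) + (-677 + 2*(-8)) = (-36906 + 9*108900 + 199980) + (-677 - 16) = (-36906 + 980100 + 199980) - 693 = 1143174 - 693 = 1142481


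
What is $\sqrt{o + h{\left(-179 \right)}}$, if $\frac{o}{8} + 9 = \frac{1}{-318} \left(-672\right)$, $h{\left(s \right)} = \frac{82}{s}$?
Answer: $\frac{i \sqrt{4999895662}}{9487} \approx 7.4534 i$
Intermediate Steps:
$o = - \frac{2920}{53}$ ($o = -72 + 8 \frac{1}{-318} \left(-672\right) = -72 + 8 \left(\left(- \frac{1}{318}\right) \left(-672\right)\right) = -72 + 8 \cdot \frac{112}{53} = -72 + \frac{896}{53} = - \frac{2920}{53} \approx -55.094$)
$\sqrt{o + h{\left(-179 \right)}} = \sqrt{- \frac{2920}{53} + \frac{82}{-179}} = \sqrt{- \frac{2920}{53} + 82 \left(- \frac{1}{179}\right)} = \sqrt{- \frac{2920}{53} - \frac{82}{179}} = \sqrt{- \frac{527026}{9487}} = \frac{i \sqrt{4999895662}}{9487}$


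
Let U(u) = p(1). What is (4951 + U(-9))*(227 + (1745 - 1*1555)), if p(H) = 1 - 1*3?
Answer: 2063733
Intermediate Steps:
p(H) = -2 (p(H) = 1 - 3 = -2)
U(u) = -2
(4951 + U(-9))*(227 + (1745 - 1*1555)) = (4951 - 2)*(227 + (1745 - 1*1555)) = 4949*(227 + (1745 - 1555)) = 4949*(227 + 190) = 4949*417 = 2063733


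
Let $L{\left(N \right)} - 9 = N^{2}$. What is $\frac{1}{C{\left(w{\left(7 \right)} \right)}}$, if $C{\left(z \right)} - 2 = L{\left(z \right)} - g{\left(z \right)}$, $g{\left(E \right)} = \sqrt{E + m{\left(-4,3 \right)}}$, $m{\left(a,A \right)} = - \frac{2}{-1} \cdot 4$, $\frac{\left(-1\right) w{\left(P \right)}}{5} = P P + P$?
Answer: $\frac{78411}{6148285193} + \frac{4 i \sqrt{17}}{6148285193} \approx 1.2753 \cdot 10^{-5} + 2.6824 \cdot 10^{-9} i$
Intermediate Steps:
$L{\left(N \right)} = 9 + N^{2}$
$w{\left(P \right)} = - 5 P - 5 P^{2}$ ($w{\left(P \right)} = - 5 \left(P P + P\right) = - 5 \left(P^{2} + P\right) = - 5 \left(P + P^{2}\right) = - 5 P - 5 P^{2}$)
$m{\left(a,A \right)} = 8$ ($m{\left(a,A \right)} = \left(-2\right) \left(-1\right) 4 = 2 \cdot 4 = 8$)
$g{\left(E \right)} = \sqrt{8 + E}$ ($g{\left(E \right)} = \sqrt{E + 8} = \sqrt{8 + E}$)
$C{\left(z \right)} = 11 + z^{2} - \sqrt{8 + z}$ ($C{\left(z \right)} = 2 - \left(-9 + \sqrt{8 + z} - z^{2}\right) = 2 + \left(9 + z^{2} - \sqrt{8 + z}\right) = 11 + z^{2} - \sqrt{8 + z}$)
$\frac{1}{C{\left(w{\left(7 \right)} \right)}} = \frac{1}{11 + \left(\left(-5\right) 7 \left(1 + 7\right)\right)^{2} - \sqrt{8 - 35 \left(1 + 7\right)}} = \frac{1}{11 + \left(\left(-5\right) 7 \cdot 8\right)^{2} - \sqrt{8 - 35 \cdot 8}} = \frac{1}{11 + \left(-280\right)^{2} - \sqrt{8 - 280}} = \frac{1}{11 + 78400 - \sqrt{-272}} = \frac{1}{11 + 78400 - 4 i \sqrt{17}} = \frac{1}{78411 - 4 i \sqrt{17}}$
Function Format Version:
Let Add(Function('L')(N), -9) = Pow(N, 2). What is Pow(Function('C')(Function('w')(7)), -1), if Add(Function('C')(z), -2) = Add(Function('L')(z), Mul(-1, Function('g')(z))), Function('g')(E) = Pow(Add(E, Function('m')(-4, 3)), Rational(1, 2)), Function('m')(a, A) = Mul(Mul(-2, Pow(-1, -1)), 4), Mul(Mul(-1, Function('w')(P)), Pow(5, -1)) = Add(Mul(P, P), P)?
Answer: Add(Rational(78411, 6148285193), Mul(Rational(4, 6148285193), I, Pow(17, Rational(1, 2)))) ≈ Add(1.2753e-5, Mul(2.6824e-9, I))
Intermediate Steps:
Function('L')(N) = Add(9, Pow(N, 2))
Function('w')(P) = Add(Mul(-5, P), Mul(-5, Pow(P, 2))) (Function('w')(P) = Mul(-5, Add(Mul(P, P), P)) = Mul(-5, Add(Pow(P, 2), P)) = Mul(-5, Add(P, Pow(P, 2))) = Add(Mul(-5, P), Mul(-5, Pow(P, 2))))
Function('m')(a, A) = 8 (Function('m')(a, A) = Mul(Mul(-2, -1), 4) = Mul(2, 4) = 8)
Function('g')(E) = Pow(Add(8, E), Rational(1, 2)) (Function('g')(E) = Pow(Add(E, 8), Rational(1, 2)) = Pow(Add(8, E), Rational(1, 2)))
Function('C')(z) = Add(11, Pow(z, 2), Mul(-1, Pow(Add(8, z), Rational(1, 2)))) (Function('C')(z) = Add(2, Add(Add(9, Pow(z, 2)), Mul(-1, Pow(Add(8, z), Rational(1, 2))))) = Add(2, Add(9, Pow(z, 2), Mul(-1, Pow(Add(8, z), Rational(1, 2))))) = Add(11, Pow(z, 2), Mul(-1, Pow(Add(8, z), Rational(1, 2)))))
Pow(Function('C')(Function('w')(7)), -1) = Pow(Add(11, Pow(Mul(-5, 7, Add(1, 7)), 2), Mul(-1, Pow(Add(8, Mul(-5, 7, Add(1, 7))), Rational(1, 2)))), -1) = Pow(Add(11, Pow(Mul(-5, 7, 8), 2), Mul(-1, Pow(Add(8, Mul(-5, 7, 8)), Rational(1, 2)))), -1) = Pow(Add(11, Pow(-280, 2), Mul(-1, Pow(Add(8, -280), Rational(1, 2)))), -1) = Pow(Add(11, 78400, Mul(-1, Pow(-272, Rational(1, 2)))), -1) = Pow(Add(11, 78400, Mul(-1, Mul(4, I, Pow(17, Rational(1, 2))))), -1) = Pow(Add(11, 78400, Mul(-4, I, Pow(17, Rational(1, 2)))), -1) = Pow(Add(78411, Mul(-4, I, Pow(17, Rational(1, 2)))), -1)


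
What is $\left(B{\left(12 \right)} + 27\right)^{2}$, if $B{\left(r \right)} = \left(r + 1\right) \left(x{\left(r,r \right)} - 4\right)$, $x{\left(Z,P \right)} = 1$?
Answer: $144$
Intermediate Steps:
$B{\left(r \right)} = -3 - 3 r$ ($B{\left(r \right)} = \left(r + 1\right) \left(1 - 4\right) = \left(1 + r\right) \left(-3\right) = -3 - 3 r$)
$\left(B{\left(12 \right)} + 27\right)^{2} = \left(\left(-3 - 36\right) + 27\right)^{2} = \left(-39 + 27\right)^{2} = \left(-12\right)^{2} = 144$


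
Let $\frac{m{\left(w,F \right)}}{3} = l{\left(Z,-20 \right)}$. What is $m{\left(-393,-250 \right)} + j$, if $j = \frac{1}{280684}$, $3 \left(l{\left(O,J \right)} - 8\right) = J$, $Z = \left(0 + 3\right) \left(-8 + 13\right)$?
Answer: $\frac{1122737}{280684} \approx 4.0$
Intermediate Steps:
$Z = 15$ ($Z = 3 \cdot 5 = 15$)
$l{\left(O,J \right)} = 8 + \frac{J}{3}$
$m{\left(w,F \right)} = 4$ ($m{\left(w,F \right)} = 3 \left(8 + \frac{1}{3} \left(-20\right)\right) = 3 \left(8 - \frac{20}{3}\right) = 3 \cdot \frac{4}{3} = 4$)
$j = \frac{1}{280684} \approx 3.5627 \cdot 10^{-6}$
$m{\left(-393,-250 \right)} + j = 4 + \frac{1}{280684} = \frac{1122737}{280684}$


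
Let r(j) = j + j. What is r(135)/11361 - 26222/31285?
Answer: -96487064/118476295 ≈ -0.81440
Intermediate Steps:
r(j) = 2*j
r(135)/11361 - 26222/31285 = (2*135)/11361 - 26222/31285 = 270*(1/11361) - 26222*1/31285 = 90/3787 - 26222/31285 = -96487064/118476295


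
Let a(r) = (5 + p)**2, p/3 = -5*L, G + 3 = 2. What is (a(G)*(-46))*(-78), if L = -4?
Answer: 15159300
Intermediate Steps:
G = -1 (G = -3 + 2 = -1)
p = 60 (p = 3*(-5*(-4)) = 3*20 = 60)
a(r) = 4225 (a(r) = (5 + 60)**2 = 65**2 = 4225)
(a(G)*(-46))*(-78) = (4225*(-46))*(-78) = -194350*(-78) = 15159300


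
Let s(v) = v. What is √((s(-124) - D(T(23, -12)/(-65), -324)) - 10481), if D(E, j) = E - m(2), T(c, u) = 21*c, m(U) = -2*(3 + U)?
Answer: 2*I*√11204245/65 ≈ 102.99*I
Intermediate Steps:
m(U) = -6 - 2*U
D(E, j) = 10 + E (D(E, j) = E - (-6 - 2*2) = E - (-6 - 4) = E - 1*(-10) = E + 10 = 10 + E)
√((s(-124) - D(T(23, -12)/(-65), -324)) - 10481) = √((-124 - (10 + (21*23)/(-65))) - 10481) = √((-124 - (10 + 483*(-1/65))) - 10481) = √((-124 - (10 - 483/65)) - 10481) = √((-124 - 1*167/65) - 10481) = √((-124 - 167/65) - 10481) = √(-8227/65 - 10481) = √(-689492/65) = 2*I*√11204245/65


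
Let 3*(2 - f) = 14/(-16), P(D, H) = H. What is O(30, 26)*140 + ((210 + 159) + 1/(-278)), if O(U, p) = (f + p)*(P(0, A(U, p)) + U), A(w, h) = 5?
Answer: 57962234/417 ≈ 1.3900e+5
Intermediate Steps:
f = 55/24 (f = 2 - 14/(3*(-16)) = 2 - 14*(-1)/(3*16) = 2 - 1/3*(-7/8) = 2 + 7/24 = 55/24 ≈ 2.2917)
O(U, p) = (5 + U)*(55/24 + p) (O(U, p) = (55/24 + p)*(5 + U) = (5 + U)*(55/24 + p))
O(30, 26)*140 + ((210 + 159) + 1/(-278)) = (275/24 + 5*26 + (55/24)*30 + 30*26)*140 + ((210 + 159) + 1/(-278)) = (275/24 + 130 + 275/4 + 780)*140 + (369 - 1/278) = (23765/24)*140 + 102581/278 = 831775/6 + 102581/278 = 57962234/417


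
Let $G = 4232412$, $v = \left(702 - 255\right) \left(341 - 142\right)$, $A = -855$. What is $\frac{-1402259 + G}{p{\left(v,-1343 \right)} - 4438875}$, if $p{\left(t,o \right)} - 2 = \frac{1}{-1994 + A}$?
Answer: $- \frac{8063105897}{12646349178} \approx -0.63758$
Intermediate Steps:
$v = 88953$ ($v = 447 \cdot 199 = 88953$)
$p{\left(t,o \right)} = \frac{5697}{2849}$ ($p{\left(t,o \right)} = 2 + \frac{1}{-1994 - 855} = 2 + \frac{1}{-2849} = 2 - \frac{1}{2849} = \frac{5697}{2849}$)
$\frac{-1402259 + G}{p{\left(v,-1343 \right)} - 4438875} = \frac{-1402259 + 4232412}{\frac{5697}{2849} - 4438875} = \frac{2830153}{- \frac{12646349178}{2849}} = 2830153 \left(- \frac{2849}{12646349178}\right) = - \frac{8063105897}{12646349178}$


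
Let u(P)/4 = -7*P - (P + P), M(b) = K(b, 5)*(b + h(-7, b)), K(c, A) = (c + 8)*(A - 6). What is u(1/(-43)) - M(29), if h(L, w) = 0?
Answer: 46175/43 ≈ 1073.8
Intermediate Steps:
K(c, A) = (-6 + A)*(8 + c) (K(c, A) = (8 + c)*(-6 + A) = (-6 + A)*(8 + c))
M(b) = b*(-8 - b) (M(b) = (-48 - 6*b + 8*5 + 5*b)*(b + 0) = (-48 - 6*b + 40 + 5*b)*b = (-8 - b)*b = b*(-8 - b))
u(P) = -36*P (u(P) = 4*(-7*P - (P + P)) = 4*(-7*P - 2*P) = 4*(-9*P) = -36*P)
u(1/(-43)) - M(29) = -36/(-43) - (-1)*29*(8 + 29) = -36*(-1/43) - (-1)*29*37 = 36/43 - 1*(-1073) = 36/43 + 1073 = 46175/43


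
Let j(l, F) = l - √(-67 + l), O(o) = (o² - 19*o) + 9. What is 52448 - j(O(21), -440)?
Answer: 52397 + 4*I ≈ 52397.0 + 4.0*I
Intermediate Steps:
O(o) = 9 + o² - 19*o
52448 - j(O(21), -440) = 52448 - ((9 + 21² - 19*21) - √(-67 + (9 + 21² - 19*21))) = 52448 - ((9 + 441 - 399) - √(-67 + (9 + 441 - 399))) = 52448 - (51 - √(-67 + 51)) = 52448 - (51 - √(-16)) = 52448 - (51 - 4*I) = 52448 + (-51 + 4*I) = 52397 + 4*I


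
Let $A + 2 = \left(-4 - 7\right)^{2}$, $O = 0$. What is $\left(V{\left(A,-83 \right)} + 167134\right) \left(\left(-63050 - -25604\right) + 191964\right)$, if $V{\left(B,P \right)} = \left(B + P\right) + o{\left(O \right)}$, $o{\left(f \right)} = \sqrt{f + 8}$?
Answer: $25830774060 + 309036 \sqrt{2} \approx 2.5831 \cdot 10^{10}$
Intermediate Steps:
$A = 119$ ($A = -2 + \left(-4 - 7\right)^{2} = -2 + \left(-11\right)^{2} = -2 + 121 = 119$)
$o{\left(f \right)} = \sqrt{8 + f}$
$V{\left(B,P \right)} = B + P + 2 \sqrt{2}$ ($V{\left(B,P \right)} = \left(B + P\right) + \sqrt{8 + 0} = \left(B + P\right) + \sqrt{8} = \left(B + P\right) + 2 \sqrt{2} = B + P + 2 \sqrt{2}$)
$\left(V{\left(A,-83 \right)} + 167134\right) \left(\left(-63050 - -25604\right) + 191964\right) = \left(\left(119 - 83 + 2 \sqrt{2}\right) + 167134\right) \left(\left(-63050 - -25604\right) + 191964\right) = \left(\left(36 + 2 \sqrt{2}\right) + 167134\right) \left(\left(-63050 + 25604\right) + 191964\right) = \left(167170 + 2 \sqrt{2}\right) \left(-37446 + 191964\right) = \left(167170 + 2 \sqrt{2}\right) 154518 = 25830774060 + 309036 \sqrt{2}$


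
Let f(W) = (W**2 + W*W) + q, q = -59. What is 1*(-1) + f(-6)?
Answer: 12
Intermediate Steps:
f(W) = -59 + 2*W**2 (f(W) = (W**2 + W*W) - 59 = (W**2 + W**2) - 59 = 2*W**2 - 59 = -59 + 2*W**2)
1*(-1) + f(-6) = 1*(-1) + (-59 + 2*(-6)**2) = -1 + (-59 + 2*36) = -1 + (-59 + 72) = -1 + 13 = 12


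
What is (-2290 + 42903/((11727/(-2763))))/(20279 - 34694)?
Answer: 16155091/18782745 ≈ 0.86010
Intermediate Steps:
(-2290 + 42903/((11727/(-2763))))/(20279 - 34694) = (-2290 + 42903/((11727*(-1/2763))))/(-14415) = (-2290 + 42903/(-1303/307))*(-1/14415) = (-2290 + 42903*(-307/1303))*(-1/14415) = (-2290 - 13171221/1303)*(-1/14415) = -16155091/1303*(-1/14415) = 16155091/18782745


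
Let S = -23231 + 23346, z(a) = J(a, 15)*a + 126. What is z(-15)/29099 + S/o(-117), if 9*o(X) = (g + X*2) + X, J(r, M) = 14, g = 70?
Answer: -4305867/1168117 ≈ -3.6862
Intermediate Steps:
z(a) = 126 + 14*a (z(a) = 14*a + 126 = 126 + 14*a)
S = 115
o(X) = 70/9 + X/3 (o(X) = ((70 + X*2) + X)/9 = ((70 + 2*X) + X)/9 = (70 + 3*X)/9 = 70/9 + X/3)
z(-15)/29099 + S/o(-117) = (126 + 14*(-15))/29099 + 115/(70/9 + (⅓)*(-117)) = (126 - 210)*(1/29099) + 115/(70/9 - 39) = -84*1/29099 + 115/(-281/9) = -12/4157 + 115*(-9/281) = -12/4157 - 1035/281 = -4305867/1168117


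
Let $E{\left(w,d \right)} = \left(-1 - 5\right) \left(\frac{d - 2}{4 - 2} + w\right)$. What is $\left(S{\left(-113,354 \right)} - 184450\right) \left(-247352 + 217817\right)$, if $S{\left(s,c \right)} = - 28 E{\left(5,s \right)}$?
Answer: $5708229450$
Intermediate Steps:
$E{\left(w,d \right)} = 6 - 6 w - 3 d$ ($E{\left(w,d \right)} = - 6 \left(\frac{-2 + d}{2} + w\right) = - 6 \left(\left(-2 + d\right) \frac{1}{2} + w\right) = - 6 \left(\left(-1 + \frac{d}{2}\right) + w\right) = - 6 \left(-1 + w + \frac{d}{2}\right) = 6 - 6 w - 3 d$)
$S{\left(s,c \right)} = 672 + 84 s$ ($S{\left(s,c \right)} = - 28 \left(6 - 30 - 3 s\right) = - 28 \left(-24 - 3 s\right) = 672 + 84 s$)
$\left(S{\left(-113,354 \right)} - 184450\right) \left(-247352 + 217817\right) = \left(\left(672 + 84 \left(-113\right)\right) - 184450\right) \left(-247352 + 217817\right) = \left(\left(672 - 9492\right) - 184450\right) \left(-29535\right) = \left(-8820 - 184450\right) \left(-29535\right) = \left(-193270\right) \left(-29535\right) = 5708229450$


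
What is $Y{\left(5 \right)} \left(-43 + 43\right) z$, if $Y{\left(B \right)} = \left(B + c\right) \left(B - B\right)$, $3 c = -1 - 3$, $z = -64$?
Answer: $0$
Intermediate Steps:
$c = - \frac{4}{3}$ ($c = \frac{-1 - 3}{3} = \frac{1}{3} \left(-4\right) = - \frac{4}{3} \approx -1.3333$)
$Y{\left(B \right)} = 0$ ($Y{\left(B \right)} = \left(B - \frac{4}{3}\right) \left(B - B\right) = \left(- \frac{4}{3} + B\right) 0 = 0$)
$Y{\left(5 \right)} \left(-43 + 43\right) z = 0 \left(-43 + 43\right) \left(-64\right) = 0 \cdot 0 \left(-64\right) = 0 \left(-64\right) = 0$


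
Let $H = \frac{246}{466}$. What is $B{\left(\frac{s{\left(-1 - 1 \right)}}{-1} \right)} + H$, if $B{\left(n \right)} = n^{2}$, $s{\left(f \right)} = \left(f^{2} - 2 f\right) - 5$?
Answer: $\frac{2220}{233} \approx 9.5279$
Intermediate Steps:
$s{\left(f \right)} = -5 + f^{2} - 2 f$
$H = \frac{123}{233}$ ($H = 246 \cdot \frac{1}{466} = \frac{123}{233} \approx 0.5279$)
$B{\left(\frac{s{\left(-1 - 1 \right)}}{-1} \right)} + H = \left(\frac{-5 + \left(-1 - 1\right)^{2} - 2 \left(-1 - 1\right)}{-1}\right)^{2} + \frac{123}{233} = \left(\left(-5 + \left(-2\right)^{2} - -4\right) \left(-1\right)\right)^{2} + \frac{123}{233} = \left(\left(-5 + 4 + 4\right) \left(-1\right)\right)^{2} + \frac{123}{233} = \left(3 \left(-1\right)\right)^{2} + \frac{123}{233} = \left(-3\right)^{2} + \frac{123}{233} = 9 + \frac{123}{233} = \frac{2220}{233}$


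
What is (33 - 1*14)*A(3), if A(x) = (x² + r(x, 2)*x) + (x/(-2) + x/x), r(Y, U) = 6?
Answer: 1007/2 ≈ 503.50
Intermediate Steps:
A(x) = 1 + x² + 11*x/2 (A(x) = (x² + 6*x) + (x/(-2) + x/x) = (x² + 6*x) + (x*(-½) + 1) = (x² + 6*x) + (-x/2 + 1) = (x² + 6*x) + (1 - x/2) = 1 + x² + 11*x/2)
(33 - 1*14)*A(3) = (33 - 1*14)*(1 + 3² + (11/2)*3) = (33 - 14)*(1 + 9 + 33/2) = 19*(53/2) = 1007/2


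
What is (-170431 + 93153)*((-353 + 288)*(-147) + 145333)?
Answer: -11969434864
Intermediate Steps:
(-170431 + 93153)*((-353 + 288)*(-147) + 145333) = -77278*(-65*(-147) + 145333) = -77278*(9555 + 145333) = -77278*154888 = -11969434864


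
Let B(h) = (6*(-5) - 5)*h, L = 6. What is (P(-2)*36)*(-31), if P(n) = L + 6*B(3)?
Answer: 696384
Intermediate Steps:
B(h) = -35*h (B(h) = (-30 - 5)*h = -35*h)
P(n) = -624 (P(n) = 6 + 6*(-35*3) = 6 + 6*(-105) = 6 - 630 = -624)
(P(-2)*36)*(-31) = -624*36*(-31) = -22464*(-31) = 696384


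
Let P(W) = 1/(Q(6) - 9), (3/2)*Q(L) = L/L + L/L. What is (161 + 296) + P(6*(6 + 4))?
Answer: 10508/23 ≈ 456.87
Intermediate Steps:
Q(L) = 4/3 (Q(L) = 2*(L/L + L/L)/3 = 2*(1 + 1)/3 = (⅔)*2 = 4/3)
P(W) = -3/23 (P(W) = 1/(4/3 - 9) = 1/(-23/3) = -3/23)
(161 + 296) + P(6*(6 + 4)) = (161 + 296) - 3/23 = 457 - 3/23 = 10508/23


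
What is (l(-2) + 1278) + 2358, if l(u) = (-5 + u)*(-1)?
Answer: 3643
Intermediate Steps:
l(u) = 5 - u
(l(-2) + 1278) + 2358 = ((5 - 1*(-2)) + 1278) + 2358 = ((5 + 2) + 1278) + 2358 = (7 + 1278) + 2358 = 1285 + 2358 = 3643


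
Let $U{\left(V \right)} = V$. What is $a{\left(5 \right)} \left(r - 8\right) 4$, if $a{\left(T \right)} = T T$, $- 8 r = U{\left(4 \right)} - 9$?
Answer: $- \frac{1475}{2} \approx -737.5$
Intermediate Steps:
$r = \frac{5}{8}$ ($r = - \frac{4 - 9}{8} = \left(- \frac{1}{8}\right) \left(-5\right) = \frac{5}{8} \approx 0.625$)
$a{\left(T \right)} = T^{2}$
$a{\left(5 \right)} \left(r - 8\right) 4 = 5^{2} \left(\frac{5}{8} - 8\right) 4 = 25 \left(- \frac{59}{8}\right) 4 = \left(- \frac{1475}{8}\right) 4 = - \frac{1475}{2}$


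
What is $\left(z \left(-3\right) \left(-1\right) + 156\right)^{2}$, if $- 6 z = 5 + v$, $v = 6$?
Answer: $\frac{90601}{4} \approx 22650.0$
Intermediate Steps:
$z = - \frac{11}{6}$ ($z = - \frac{5 + 6}{6} = \left(- \frac{1}{6}\right) 11 = - \frac{11}{6} \approx -1.8333$)
$\left(z \left(-3\right) \left(-1\right) + 156\right)^{2} = \left(\left(- \frac{11}{6}\right) \left(-3\right) \left(-1\right) + 156\right)^{2} = \left(\frac{11}{2} \left(-1\right) + 156\right)^{2} = \left(- \frac{11}{2} + 156\right)^{2} = \left(\frac{301}{2}\right)^{2} = \frac{90601}{4}$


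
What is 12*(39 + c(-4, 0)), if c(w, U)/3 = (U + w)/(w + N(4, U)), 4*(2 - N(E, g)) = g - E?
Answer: 612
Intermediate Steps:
N(E, g) = 2 - g/4 + E/4 (N(E, g) = 2 - (g - E)/4 = 2 + (-g/4 + E/4) = 2 - g/4 + E/4)
c(w, U) = 3*(U + w)/(3 + w - U/4) (c(w, U) = 3*((U + w)/(w + (2 - U/4 + (¼)*4))) = 3*((U + w)/(w + (2 - U/4 + 1))) = 3*((U + w)/(w + (3 - U/4))) = 3*((U + w)/(3 + w - U/4)) = 3*(U + w)/(3 + w - U/4))
12*(39 + c(-4, 0)) = 12*(39 + 12*(0 - 4)/(12 - 1*0 + 4*(-4))) = 12*(39 + 12*(-4)/(12 + 0 - 16)) = 12*(39 + 12*(-4)/(-4)) = 12*(39 + 12*(-¼)*(-4)) = 12*(39 + 12) = 12*51 = 612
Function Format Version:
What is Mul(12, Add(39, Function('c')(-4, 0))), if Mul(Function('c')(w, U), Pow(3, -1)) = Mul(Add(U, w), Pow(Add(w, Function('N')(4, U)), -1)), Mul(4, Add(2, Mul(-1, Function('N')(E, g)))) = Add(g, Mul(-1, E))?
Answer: 612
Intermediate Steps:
Function('N')(E, g) = Add(2, Mul(Rational(-1, 4), g), Mul(Rational(1, 4), E)) (Function('N')(E, g) = Add(2, Mul(Rational(-1, 4), Add(g, Mul(-1, E)))) = Add(2, Add(Mul(Rational(-1, 4), g), Mul(Rational(1, 4), E))) = Add(2, Mul(Rational(-1, 4), g), Mul(Rational(1, 4), E)))
Function('c')(w, U) = Mul(3, Pow(Add(3, w, Mul(Rational(-1, 4), U)), -1), Add(U, w)) (Function('c')(w, U) = Mul(3, Mul(Add(U, w), Pow(Add(w, Add(2, Mul(Rational(-1, 4), U), Mul(Rational(1, 4), 4))), -1))) = Mul(3, Mul(Add(U, w), Pow(Add(w, Add(2, Mul(Rational(-1, 4), U), 1)), -1))) = Mul(3, Mul(Add(U, w), Pow(Add(w, Add(3, Mul(Rational(-1, 4), U))), -1))) = Mul(3, Mul(Add(U, w), Pow(Add(3, w, Mul(Rational(-1, 4), U)), -1))) = Mul(3, Mul(Pow(Add(3, w, Mul(Rational(-1, 4), U)), -1), Add(U, w))) = Mul(3, Pow(Add(3, w, Mul(Rational(-1, 4), U)), -1), Add(U, w)))
Mul(12, Add(39, Function('c')(-4, 0))) = Mul(12, Add(39, Mul(12, Pow(Add(12, Mul(-1, 0), Mul(4, -4)), -1), Add(0, -4)))) = Mul(12, Add(39, Mul(12, Pow(Add(12, 0, -16), -1), -4))) = Mul(12, Add(39, Mul(12, Pow(-4, -1), -4))) = Mul(12, Add(39, Mul(12, Rational(-1, 4), -4))) = Mul(12, Add(39, 12)) = Mul(12, 51) = 612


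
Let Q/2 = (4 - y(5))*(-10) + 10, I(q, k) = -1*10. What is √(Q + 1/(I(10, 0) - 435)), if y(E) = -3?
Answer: I*√23763445/445 ≈ 10.955*I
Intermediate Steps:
I(q, k) = -10
Q = -120 (Q = 2*((4 - 1*(-3))*(-10) + 10) = 2*((4 + 3)*(-10) + 10) = 2*(7*(-10) + 10) = 2*(-70 + 10) = 2*(-60) = -120)
√(Q + 1/(I(10, 0) - 435)) = √(-120 + 1/(-10 - 435)) = √(-120 + 1/(-445)) = √(-120 - 1/445) = √(-53401/445) = I*√23763445/445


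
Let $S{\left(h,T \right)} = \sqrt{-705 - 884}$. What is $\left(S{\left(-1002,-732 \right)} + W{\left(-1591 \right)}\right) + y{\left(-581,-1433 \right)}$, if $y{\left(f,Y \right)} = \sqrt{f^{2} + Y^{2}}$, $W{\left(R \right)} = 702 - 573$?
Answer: $129 + 5 \sqrt{95642} + i \sqrt{1589} \approx 1675.3 + 39.862 i$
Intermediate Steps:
$W{\left(R \right)} = 129$ ($W{\left(R \right)} = 702 - 573 = 129$)
$S{\left(h,T \right)} = i \sqrt{1589}$ ($S{\left(h,T \right)} = \sqrt{-1589} = i \sqrt{1589}$)
$y{\left(f,Y \right)} = \sqrt{Y^{2} + f^{2}}$
$\left(S{\left(-1002,-732 \right)} + W{\left(-1591 \right)}\right) + y{\left(-581,-1433 \right)} = \left(i \sqrt{1589} + 129\right) + \sqrt{\left(-1433\right)^{2} + \left(-581\right)^{2}} = \left(129 + i \sqrt{1589}\right) + \sqrt{2053489 + 337561} = \left(129 + i \sqrt{1589}\right) + \sqrt{2391050} = \left(129 + i \sqrt{1589}\right) + 5 \sqrt{95642} = 129 + 5 \sqrt{95642} + i \sqrt{1589}$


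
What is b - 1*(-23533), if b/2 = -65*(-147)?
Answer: 42643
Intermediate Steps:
b = 19110 (b = 2*(-65*(-147)) = 2*9555 = 19110)
b - 1*(-23533) = 19110 - 1*(-23533) = 19110 + 23533 = 42643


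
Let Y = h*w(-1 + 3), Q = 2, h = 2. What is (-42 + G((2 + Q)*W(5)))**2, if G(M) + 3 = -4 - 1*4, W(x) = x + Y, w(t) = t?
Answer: 2809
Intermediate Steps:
Y = 4 (Y = 2*(-1 + 3) = 2*2 = 4)
W(x) = 4 + x (W(x) = x + 4 = 4 + x)
G(M) = -11 (G(M) = -3 + (-4 - 1*4) = -3 + (-4 - 4) = -3 - 8 = -11)
(-42 + G((2 + Q)*W(5)))**2 = (-42 - 11)**2 = (-53)**2 = 2809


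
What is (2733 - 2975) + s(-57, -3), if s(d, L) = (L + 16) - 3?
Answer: -232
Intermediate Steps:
s(d, L) = 13 + L (s(d, L) = (16 + L) - 3 = 13 + L)
(2733 - 2975) + s(-57, -3) = (2733 - 2975) + (13 - 3) = -242 + 10 = -232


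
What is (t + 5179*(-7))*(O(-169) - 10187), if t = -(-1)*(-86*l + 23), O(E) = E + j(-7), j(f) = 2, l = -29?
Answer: 349302544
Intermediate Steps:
O(E) = 2 + E (O(E) = E + 2 = 2 + E)
t = 2517 (t = -(-1)*(-86*(-29) + 23) = -(-1)*(2494 + 23) = -(-1)*2517 = -1*(-2517) = 2517)
(t + 5179*(-7))*(O(-169) - 10187) = (2517 + 5179*(-7))*((2 - 169) - 10187) = (2517 - 36253)*(-167 - 10187) = -33736*(-10354) = 349302544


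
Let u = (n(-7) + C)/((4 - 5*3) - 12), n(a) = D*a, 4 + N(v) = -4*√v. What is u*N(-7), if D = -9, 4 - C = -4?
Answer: 284/23 + 284*I*√7/23 ≈ 12.348 + 32.669*I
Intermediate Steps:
C = 8 (C = 4 - 1*(-4) = 4 + 4 = 8)
N(v) = -4 - 4*√v
n(a) = -9*a
u = -71/23 (u = (-9*(-7) + 8)/((4 - 5*3) - 12) = (63 + 8)/((4 - 15) - 12) = 71/(-11 - 12) = 71/(-23) = 71*(-1/23) = -71/23 ≈ -3.0870)
u*N(-7) = -71*(-4 - 4*I*√7)/23 = 284/23 + 284*I*√7/23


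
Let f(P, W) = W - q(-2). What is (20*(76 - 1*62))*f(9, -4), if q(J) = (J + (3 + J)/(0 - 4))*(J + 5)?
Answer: 770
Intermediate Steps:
q(J) = (5 + J)*(-3/4 + 3*J/4) (q(J) = (J + (3 + J)/(-4))*(5 + J) = (J + (3 + J)*(-1/4))*(5 + J) = (J + (-3/4 - J/4))*(5 + J) = (-3/4 + 3*J/4)*(5 + J) = (5 + J)*(-3/4 + 3*J/4))
f(P, W) = 27/4 + W (f(P, W) = W - (-15/4 + 3*(-2) + (3/4)*(-2)**2) = W - (-15/4 - 6 + (3/4)*4) = W - (-15/4 - 6 + 3) = W - 1*(-27/4) = W + 27/4 = 27/4 + W)
(20*(76 - 1*62))*f(9, -4) = (20*(76 - 1*62))*(27/4 - 4) = (20*(76 - 62))*(11/4) = (20*14)*(11/4) = 280*(11/4) = 770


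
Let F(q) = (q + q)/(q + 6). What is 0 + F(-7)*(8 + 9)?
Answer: 238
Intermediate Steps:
F(q) = 2*q/(6 + q) (F(q) = (2*q)/(6 + q) = 2*q/(6 + q))
0 + F(-7)*(8 + 9) = 0 + (2*(-7)/(6 - 7))*(8 + 9) = 0 + (2*(-7)/(-1))*17 = 0 + (2*(-7)*(-1))*17 = 0 + 14*17 = 0 + 238 = 238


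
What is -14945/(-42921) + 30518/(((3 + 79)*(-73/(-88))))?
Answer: 57678705817/128462553 ≈ 448.99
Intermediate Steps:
-14945/(-42921) + 30518/(((3 + 79)*(-73/(-88)))) = -14945*(-1/42921) + 30518/((82*(-73*(-1/88)))) = 14945/42921 + 30518/((82*(73/88))) = 14945/42921 + 30518/(2993/44) = 14945/42921 + 30518*(44/2993) = 14945/42921 + 1342792/2993 = 57678705817/128462553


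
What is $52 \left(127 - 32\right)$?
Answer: $4940$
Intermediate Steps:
$52 \left(127 - 32\right) = 52 \cdot 95 = 4940$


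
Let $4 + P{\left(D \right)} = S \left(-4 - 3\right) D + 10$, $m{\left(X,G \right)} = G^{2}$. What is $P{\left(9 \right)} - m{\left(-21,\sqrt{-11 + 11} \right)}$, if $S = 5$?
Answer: $-309$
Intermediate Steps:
$P{\left(D \right)} = 6 - 35 D$ ($P{\left(D \right)} = -4 + \left(5 \left(-4 - 3\right) D + 10\right) = -4 + \left(5 \left(-7\right) D + 10\right) = -4 - \left(-10 + 35 D\right) = 6 - 35 D$)
$P{\left(9 \right)} - m{\left(-21,\sqrt{-11 + 11} \right)} = \left(6 - 315\right) - \left(\sqrt{-11 + 11}\right)^{2} = \left(6 - 315\right) - \left(\sqrt{0}\right)^{2} = -309 - 0^{2} = -309 - 0 = -309 + 0 = -309$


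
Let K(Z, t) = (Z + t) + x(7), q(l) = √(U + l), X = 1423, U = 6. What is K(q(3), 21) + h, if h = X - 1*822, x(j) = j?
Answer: 632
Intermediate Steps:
q(l) = √(6 + l)
K(Z, t) = 7 + Z + t (K(Z, t) = (Z + t) + 7 = 7 + Z + t)
h = 601 (h = 1423 - 1*822 = 1423 - 822 = 601)
K(q(3), 21) + h = (7 + √(6 + 3) + 21) + 601 = (7 + √9 + 21) + 601 = (7 + 3 + 21) + 601 = 31 + 601 = 632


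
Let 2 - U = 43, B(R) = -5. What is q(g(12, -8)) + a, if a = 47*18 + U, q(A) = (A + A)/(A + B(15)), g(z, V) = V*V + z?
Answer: 57307/71 ≈ 807.14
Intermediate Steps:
U = -41 (U = 2 - 1*43 = 2 - 43 = -41)
g(z, V) = z + V² (g(z, V) = V² + z = z + V²)
q(A) = 2*A/(-5 + A) (q(A) = (A + A)/(A - 5) = (2*A)/(-5 + A) = 2*A/(-5 + A))
a = 805 (a = 47*18 - 41 = 846 - 41 = 805)
q(g(12, -8)) + a = 2*(12 + (-8)²)/(-5 + (12 + (-8)²)) + 805 = 2*(12 + 64)/(-5 + (12 + 64)) + 805 = 2*76/(-5 + 76) + 805 = 2*76/71 + 805 = 2*76*(1/71) + 805 = 152/71 + 805 = 57307/71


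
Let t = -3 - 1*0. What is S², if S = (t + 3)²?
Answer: 0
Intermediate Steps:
t = -3 (t = -3 + 0 = -3)
S = 0 (S = (-3 + 3)² = 0² = 0)
S² = 0² = 0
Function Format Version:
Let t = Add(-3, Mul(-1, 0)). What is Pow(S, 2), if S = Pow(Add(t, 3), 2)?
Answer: 0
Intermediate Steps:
t = -3 (t = Add(-3, 0) = -3)
S = 0 (S = Pow(Add(-3, 3), 2) = Pow(0, 2) = 0)
Pow(S, 2) = Pow(0, 2) = 0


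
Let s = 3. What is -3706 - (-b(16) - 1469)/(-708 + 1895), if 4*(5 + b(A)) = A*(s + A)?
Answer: -4397482/1187 ≈ -3704.7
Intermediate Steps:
b(A) = -5 + A*(3 + A)/4 (b(A) = -5 + (A*(3 + A))/4 = -5 + A*(3 + A)/4)
-3706 - (-b(16) - 1469)/(-708 + 1895) = -3706 - (-(-5 + (¼)*16² + (¾)*16) - 1469)/(-708 + 1895) = -3706 - (-(-5 + (¼)*256 + 12) - 1469)/1187 = -3706 - (-(-5 + 64 + 12) - 1469)/1187 = -3706 - (-1*71 - 1469)/1187 = -3706 - (-71 - 1469)/1187 = -3706 - (-1540)/1187 = -3706 - 1*(-1540/1187) = -3706 + 1540/1187 = -4397482/1187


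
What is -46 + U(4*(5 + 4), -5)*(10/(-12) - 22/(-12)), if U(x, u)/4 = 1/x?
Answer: -413/9 ≈ -45.889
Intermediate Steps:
U(x, u) = 4/x
-46 + U(4*(5 + 4), -5)*(10/(-12) - 22/(-12)) = -46 + (4/((4*(5 + 4))))*(10/(-12) - 22/(-12)) = -46 + (4/((4*9)))*(10*(-1/12) - 22*(-1/12)) = -46 + (4/36)*(-⅚ + 11/6) = -46 + (4*(1/36))*1 = -46 + (⅑)*1 = -46 + ⅑ = -413/9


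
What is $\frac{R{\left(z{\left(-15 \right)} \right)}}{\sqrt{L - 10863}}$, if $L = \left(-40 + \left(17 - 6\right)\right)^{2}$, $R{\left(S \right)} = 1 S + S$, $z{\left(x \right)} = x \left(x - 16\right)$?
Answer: $- \frac{465 i \sqrt{10022}}{5011} \approx - 9.2898 i$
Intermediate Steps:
$z{\left(x \right)} = x \left(-16 + x\right)$
$R{\left(S \right)} = 2 S$ ($R{\left(S \right)} = S + S = 2 S$)
$L = 841$ ($L = \left(-40 + 11\right)^{2} = \left(-29\right)^{2} = 841$)
$\frac{R{\left(z{\left(-15 \right)} \right)}}{\sqrt{L - 10863}} = \frac{2 \left(- 15 \left(-16 - 15\right)\right)}{\sqrt{841 - 10863}} = \frac{2 \left(\left(-15\right) \left(-31\right)\right)}{\sqrt{841 - 10863}} = \frac{2 \cdot 465}{\sqrt{841 - 10863}} = \frac{930}{\sqrt{-10022}} = \frac{930}{i \sqrt{10022}} = 930 \left(- \frac{i \sqrt{10022}}{10022}\right) = - \frac{465 i \sqrt{10022}}{5011}$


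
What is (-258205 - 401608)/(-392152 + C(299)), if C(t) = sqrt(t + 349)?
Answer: 4620481921/2746128401 + 848331*sqrt(2)/10984513604 ≈ 1.6827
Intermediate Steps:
C(t) = sqrt(349 + t)
(-258205 - 401608)/(-392152 + C(299)) = (-258205 - 401608)/(-392152 + sqrt(349 + 299)) = -659813/(-392152 + sqrt(648)) = -659813/(-392152 + 18*sqrt(2))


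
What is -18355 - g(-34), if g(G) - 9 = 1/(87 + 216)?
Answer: -5564293/303 ≈ -18364.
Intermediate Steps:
g(G) = 2728/303 (g(G) = 9 + 1/(87 + 216) = 9 + 1/303 = 2728/303)
-18355 - g(-34) = -18355 - 1*2728/303 = -18355 - 2728/303 = -5564293/303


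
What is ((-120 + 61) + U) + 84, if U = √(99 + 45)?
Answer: 37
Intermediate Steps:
U = 12 (U = √144 = 12)
((-120 + 61) + U) + 84 = ((-120 + 61) + 12) + 84 = (-59 + 12) + 84 = -47 + 84 = 37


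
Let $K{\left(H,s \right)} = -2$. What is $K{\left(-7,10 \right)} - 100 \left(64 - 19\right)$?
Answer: $-4502$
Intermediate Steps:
$K{\left(-7,10 \right)} - 100 \left(64 - 19\right) = -2 - 100 \left(64 - 19\right) = -2 - 4500 = -4502$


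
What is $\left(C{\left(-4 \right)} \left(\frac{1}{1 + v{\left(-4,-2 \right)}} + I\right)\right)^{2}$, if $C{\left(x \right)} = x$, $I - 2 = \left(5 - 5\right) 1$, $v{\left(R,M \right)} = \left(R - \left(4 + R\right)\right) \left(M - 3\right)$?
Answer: $\frac{29584}{441} \approx 67.084$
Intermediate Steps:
$v{\left(R,M \right)} = 12 - 4 M$ ($v{\left(R,M \right)} = - 4 \left(-3 + M\right) = 12 - 4 M$)
$I = 2$ ($I = 2 + \left(5 - 5\right) 1 = 2 + 0 \cdot 1 = 2 + 0 = 2$)
$\left(C{\left(-4 \right)} \left(\frac{1}{1 + v{\left(-4,-2 \right)}} + I\right)\right)^{2} = \left(- 4 \left(\frac{1}{1 + \left(12 - -8\right)} + 2\right)\right)^{2} = \left(- 4 \left(\frac{1}{1 + \left(12 + 8\right)} + 2\right)\right)^{2} = \left(- 4 \left(\frac{1}{1 + 20} + 2\right)\right)^{2} = \left(- 4 \left(\frac{1}{21} + 2\right)\right)^{2} = \left(\left(-4\right) \frac{43}{21}\right)^{2} = \left(- \frac{172}{21}\right)^{2} = \frac{29584}{441}$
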